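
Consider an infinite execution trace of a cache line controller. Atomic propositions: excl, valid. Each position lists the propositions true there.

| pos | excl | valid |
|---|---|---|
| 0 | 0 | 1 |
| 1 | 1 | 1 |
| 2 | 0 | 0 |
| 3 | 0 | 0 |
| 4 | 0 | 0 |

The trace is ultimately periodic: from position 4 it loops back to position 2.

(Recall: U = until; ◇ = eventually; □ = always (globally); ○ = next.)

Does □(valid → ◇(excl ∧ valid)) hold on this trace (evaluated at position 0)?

valid → ◇(excl ∧ valid) holds at every position 0..4, and those are all positions ever visited, so □(valid → ◇(excl ∧ valid)) holds.
Positions where valid holds: 0, 1.
Check ◇(excl ∧ valid) at each: 0→ok, 1→ok.

Holds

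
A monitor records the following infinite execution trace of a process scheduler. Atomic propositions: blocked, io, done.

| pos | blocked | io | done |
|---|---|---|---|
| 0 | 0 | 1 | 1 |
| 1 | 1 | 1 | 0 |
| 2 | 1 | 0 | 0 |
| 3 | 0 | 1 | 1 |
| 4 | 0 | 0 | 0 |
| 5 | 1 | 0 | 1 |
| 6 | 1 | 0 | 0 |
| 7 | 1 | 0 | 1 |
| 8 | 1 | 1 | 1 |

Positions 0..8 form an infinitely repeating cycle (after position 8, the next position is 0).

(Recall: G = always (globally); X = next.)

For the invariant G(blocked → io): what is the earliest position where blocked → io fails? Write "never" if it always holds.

Check blocked → io at each position in order: 0 ✓, 1 ✓.
At position 2 the labels are {blocked}, so blocked → io is false there. This is the first violation.

2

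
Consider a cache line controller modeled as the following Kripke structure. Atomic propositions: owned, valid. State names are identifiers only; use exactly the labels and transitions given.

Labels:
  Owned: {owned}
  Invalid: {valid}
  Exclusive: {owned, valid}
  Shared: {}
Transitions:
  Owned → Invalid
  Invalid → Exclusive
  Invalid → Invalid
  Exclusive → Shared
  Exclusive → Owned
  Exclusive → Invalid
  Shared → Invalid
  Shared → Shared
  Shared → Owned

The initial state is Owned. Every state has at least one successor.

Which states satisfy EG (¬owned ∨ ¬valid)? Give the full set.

{Owned, Invalid, Shared}

States satisfying ¬owned ∨ ¬valid: {Owned, Invalid, Shared}.
States satisfying EG (¬owned ∨ ¬valid): {Owned, Invalid, Shared}.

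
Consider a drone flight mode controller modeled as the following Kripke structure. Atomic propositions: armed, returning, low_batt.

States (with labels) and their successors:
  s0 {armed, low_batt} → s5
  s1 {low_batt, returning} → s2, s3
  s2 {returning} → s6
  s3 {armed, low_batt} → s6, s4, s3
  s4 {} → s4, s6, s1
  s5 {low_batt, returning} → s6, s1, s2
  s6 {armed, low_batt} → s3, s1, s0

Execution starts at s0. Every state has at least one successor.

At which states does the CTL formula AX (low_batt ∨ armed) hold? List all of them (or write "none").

States satisfying low_batt ∨ armed: {s0, s1, s3, s5, s6}.
States satisfying AX (low_batt ∨ armed): {s0, s2, s6}.

{s0, s2, s6}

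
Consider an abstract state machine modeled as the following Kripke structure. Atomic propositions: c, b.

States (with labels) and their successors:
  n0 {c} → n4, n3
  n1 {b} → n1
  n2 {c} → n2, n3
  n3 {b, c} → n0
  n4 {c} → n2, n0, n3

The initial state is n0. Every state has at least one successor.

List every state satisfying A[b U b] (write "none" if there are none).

States satisfying b: {n1, n3}.
States satisfying A[b U b]: {n1, n3}.

{n1, n3}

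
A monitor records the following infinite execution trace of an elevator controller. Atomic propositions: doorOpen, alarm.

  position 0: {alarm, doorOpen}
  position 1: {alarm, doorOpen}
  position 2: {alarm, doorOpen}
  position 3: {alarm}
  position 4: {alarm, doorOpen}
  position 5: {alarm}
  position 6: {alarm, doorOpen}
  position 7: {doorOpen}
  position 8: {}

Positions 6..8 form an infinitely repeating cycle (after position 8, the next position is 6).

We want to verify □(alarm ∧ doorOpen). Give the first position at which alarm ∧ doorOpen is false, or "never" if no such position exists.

Check alarm ∧ doorOpen at each position in order: 0 ✓, 1 ✓, 2 ✓.
At position 3 the labels are {alarm}, so alarm ∧ doorOpen is false there. This is the first violation.

3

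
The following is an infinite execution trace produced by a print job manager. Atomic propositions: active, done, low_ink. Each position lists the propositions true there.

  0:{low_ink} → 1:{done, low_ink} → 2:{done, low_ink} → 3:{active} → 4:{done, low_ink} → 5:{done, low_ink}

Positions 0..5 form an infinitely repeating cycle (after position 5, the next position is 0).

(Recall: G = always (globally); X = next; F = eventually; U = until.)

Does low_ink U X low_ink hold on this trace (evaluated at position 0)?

Yes

Walking from position 0: X low_ink first holds at position 0, and low_ink holds at every earlier position along the way, so low_ink U X low_ink holds.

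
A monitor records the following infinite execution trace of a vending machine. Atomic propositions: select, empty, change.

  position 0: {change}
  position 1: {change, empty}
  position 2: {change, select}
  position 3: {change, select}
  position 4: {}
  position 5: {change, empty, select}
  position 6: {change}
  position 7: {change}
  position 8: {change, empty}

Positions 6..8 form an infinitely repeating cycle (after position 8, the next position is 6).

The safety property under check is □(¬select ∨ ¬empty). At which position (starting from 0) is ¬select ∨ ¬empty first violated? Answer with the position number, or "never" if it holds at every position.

Check ¬select ∨ ¬empty at each position in order: 0 ✓, 1 ✓, 2 ✓, 3 ✓, 4 ✓.
At position 5 the labels are {change, empty, select}, so ¬select ∨ ¬empty is false there. This is the first violation.

5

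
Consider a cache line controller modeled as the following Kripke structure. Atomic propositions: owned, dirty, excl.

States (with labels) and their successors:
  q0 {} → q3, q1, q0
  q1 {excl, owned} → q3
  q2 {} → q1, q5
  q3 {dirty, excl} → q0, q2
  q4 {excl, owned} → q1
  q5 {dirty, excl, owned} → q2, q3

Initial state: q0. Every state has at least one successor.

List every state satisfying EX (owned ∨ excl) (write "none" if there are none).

States satisfying owned ∨ excl: {q1, q3, q4, q5}.
States satisfying EX (owned ∨ excl): {q0, q1, q2, q4, q5}.

{q0, q1, q2, q4, q5}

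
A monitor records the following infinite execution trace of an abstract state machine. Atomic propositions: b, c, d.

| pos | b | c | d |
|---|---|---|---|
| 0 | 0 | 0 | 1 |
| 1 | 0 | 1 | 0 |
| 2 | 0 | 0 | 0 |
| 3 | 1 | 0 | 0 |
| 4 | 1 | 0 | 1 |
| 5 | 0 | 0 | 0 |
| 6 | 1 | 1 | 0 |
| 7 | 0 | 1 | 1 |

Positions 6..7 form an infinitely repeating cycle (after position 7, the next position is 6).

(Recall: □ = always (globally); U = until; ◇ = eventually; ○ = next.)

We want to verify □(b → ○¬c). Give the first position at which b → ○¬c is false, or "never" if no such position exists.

6

Check b → ○¬c at each position in order: 0 ✓, 1 ✓, 2 ✓, 3 ✓, 4 ✓, 5 ✓.
At position 6 the labels are {b, c} and the next position 7 has {c, d}, so b → ○¬c is false there. This is the first violation.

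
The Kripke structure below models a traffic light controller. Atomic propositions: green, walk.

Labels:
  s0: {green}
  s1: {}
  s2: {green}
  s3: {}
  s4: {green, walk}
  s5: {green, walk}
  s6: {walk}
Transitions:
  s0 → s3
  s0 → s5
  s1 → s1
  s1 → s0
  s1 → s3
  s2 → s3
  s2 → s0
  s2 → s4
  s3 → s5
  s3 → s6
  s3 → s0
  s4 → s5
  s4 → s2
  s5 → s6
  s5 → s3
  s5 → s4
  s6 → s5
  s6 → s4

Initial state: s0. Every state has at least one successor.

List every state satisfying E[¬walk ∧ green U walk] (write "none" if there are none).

{s0, s2, s4, s5, s6}

States satisfying ¬walk ∧ green: {s0, s2}.
States satisfying walk: {s4, s5, s6}.
States satisfying E[¬walk ∧ green U walk]: {s0, s2, s4, s5, s6}.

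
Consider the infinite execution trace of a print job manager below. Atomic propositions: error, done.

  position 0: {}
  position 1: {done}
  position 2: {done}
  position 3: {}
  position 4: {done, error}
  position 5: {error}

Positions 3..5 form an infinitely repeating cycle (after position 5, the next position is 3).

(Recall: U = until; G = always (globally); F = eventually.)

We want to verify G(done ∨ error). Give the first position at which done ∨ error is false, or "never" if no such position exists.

At position 0 the labels are {}, so done ∨ error is false there. This is the first violation.

0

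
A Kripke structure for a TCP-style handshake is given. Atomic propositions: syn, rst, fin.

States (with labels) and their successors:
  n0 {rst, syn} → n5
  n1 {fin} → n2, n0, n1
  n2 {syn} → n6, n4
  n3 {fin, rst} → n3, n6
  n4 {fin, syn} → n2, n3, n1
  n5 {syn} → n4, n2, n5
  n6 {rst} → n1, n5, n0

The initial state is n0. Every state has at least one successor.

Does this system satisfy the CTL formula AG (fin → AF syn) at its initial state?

States satisfying fin → AF syn: {n0, n2, n4, n5, n6}.
States satisfying AG (fin → AF syn): ∅.
n1 is reachable from n0 and violates fin → AF syn, so AG fails at n0.
n0 ∉ Sat(AG (fin → AF syn)).

Violated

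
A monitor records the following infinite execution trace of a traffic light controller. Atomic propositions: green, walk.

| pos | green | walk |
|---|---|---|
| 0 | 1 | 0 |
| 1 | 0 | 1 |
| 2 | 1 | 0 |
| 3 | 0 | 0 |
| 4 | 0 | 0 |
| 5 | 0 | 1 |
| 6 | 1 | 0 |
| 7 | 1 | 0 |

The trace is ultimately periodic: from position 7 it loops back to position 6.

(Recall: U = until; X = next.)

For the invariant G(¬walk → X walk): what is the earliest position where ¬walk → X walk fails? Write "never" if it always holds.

2

Check ¬walk → X walk at each position in order: 0 ✓, 1 ✓.
At position 2 the labels are {green} and the next position 3 has {}, so ¬walk → X walk is false there. This is the first violation.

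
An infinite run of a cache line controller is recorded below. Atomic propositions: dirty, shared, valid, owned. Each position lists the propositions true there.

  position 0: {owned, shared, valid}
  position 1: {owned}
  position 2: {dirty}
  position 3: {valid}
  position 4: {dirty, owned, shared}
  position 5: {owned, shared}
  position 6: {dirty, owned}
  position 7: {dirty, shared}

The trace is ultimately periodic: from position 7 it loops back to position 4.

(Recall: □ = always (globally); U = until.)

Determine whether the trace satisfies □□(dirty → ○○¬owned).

No

□(dirty → ○○¬owned) must hold at every position from 0 onward. It fails at position 0, so □□(dirty → ○○¬owned) is false.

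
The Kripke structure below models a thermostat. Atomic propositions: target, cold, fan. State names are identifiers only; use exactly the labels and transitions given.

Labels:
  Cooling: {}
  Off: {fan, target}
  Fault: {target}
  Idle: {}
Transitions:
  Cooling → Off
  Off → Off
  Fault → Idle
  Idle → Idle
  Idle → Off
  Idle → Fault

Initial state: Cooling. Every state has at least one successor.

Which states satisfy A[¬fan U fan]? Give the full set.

{Cooling, Off}

States satisfying ¬fan: {Cooling, Fault, Idle}.
States satisfying fan: {Off}.
States satisfying A[¬fan U fan]: {Cooling, Off}.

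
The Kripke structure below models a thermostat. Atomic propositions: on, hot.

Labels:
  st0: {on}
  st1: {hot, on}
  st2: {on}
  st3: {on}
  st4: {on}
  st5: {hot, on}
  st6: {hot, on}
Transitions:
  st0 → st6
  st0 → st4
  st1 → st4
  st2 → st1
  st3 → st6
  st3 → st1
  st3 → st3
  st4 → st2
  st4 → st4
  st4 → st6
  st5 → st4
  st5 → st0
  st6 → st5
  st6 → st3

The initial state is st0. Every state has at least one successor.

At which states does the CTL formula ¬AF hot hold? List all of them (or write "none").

States satisfying hot: {st1, st5, st6}.
States satisfying AF hot: {st1, st2, st5, st6}.
States satisfying ¬AF hot: {st0, st3, st4}.

{st0, st3, st4}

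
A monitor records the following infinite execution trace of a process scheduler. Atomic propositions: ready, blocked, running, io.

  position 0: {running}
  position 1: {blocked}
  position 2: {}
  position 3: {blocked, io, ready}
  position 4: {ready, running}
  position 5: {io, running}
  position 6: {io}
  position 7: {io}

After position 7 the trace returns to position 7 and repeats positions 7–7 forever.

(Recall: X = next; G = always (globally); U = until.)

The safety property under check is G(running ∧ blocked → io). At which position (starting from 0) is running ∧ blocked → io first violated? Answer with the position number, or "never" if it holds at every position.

running ∧ blocked → io holds at every position 0..7, and those are all the positions the trace ever visits, so the invariant G(running ∧ blocked → io) is never violated.

never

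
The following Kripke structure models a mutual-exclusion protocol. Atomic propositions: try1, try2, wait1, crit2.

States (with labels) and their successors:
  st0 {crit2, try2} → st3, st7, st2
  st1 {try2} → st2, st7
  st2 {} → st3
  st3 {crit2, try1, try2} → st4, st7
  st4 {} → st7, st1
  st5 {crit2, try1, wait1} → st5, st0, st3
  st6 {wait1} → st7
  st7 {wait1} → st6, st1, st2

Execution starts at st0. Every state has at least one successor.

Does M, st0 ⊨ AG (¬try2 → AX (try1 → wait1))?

Does not hold

States satisfying ¬try2 → AX (try1 → wait1): {st0, st1, st3, st4, st6, st7}.
States satisfying AG (¬try2 → AX (try1 → wait1)): ∅.
st2 is reachable from st0 and violates ¬try2 → AX (try1 → wait1), so AG fails at st0.
st0 ∉ Sat(AG (¬try2 → AX (try1 → wait1))).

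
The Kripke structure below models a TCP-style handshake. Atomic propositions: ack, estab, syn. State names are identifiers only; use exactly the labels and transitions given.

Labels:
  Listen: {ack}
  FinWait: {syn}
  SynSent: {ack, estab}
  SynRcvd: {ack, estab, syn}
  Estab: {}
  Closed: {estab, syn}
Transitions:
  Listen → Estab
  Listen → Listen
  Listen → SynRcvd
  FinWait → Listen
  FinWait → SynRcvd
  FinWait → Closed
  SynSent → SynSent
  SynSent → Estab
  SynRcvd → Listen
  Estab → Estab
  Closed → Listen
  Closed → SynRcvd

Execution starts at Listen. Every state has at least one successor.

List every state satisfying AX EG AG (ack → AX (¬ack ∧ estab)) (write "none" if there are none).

{Estab}

States satisfying EG AG (ack → AX (¬ack ∧ estab)): {Estab}.
States satisfying AX EG AG (ack → AX (¬ack ∧ estab)): {Estab}.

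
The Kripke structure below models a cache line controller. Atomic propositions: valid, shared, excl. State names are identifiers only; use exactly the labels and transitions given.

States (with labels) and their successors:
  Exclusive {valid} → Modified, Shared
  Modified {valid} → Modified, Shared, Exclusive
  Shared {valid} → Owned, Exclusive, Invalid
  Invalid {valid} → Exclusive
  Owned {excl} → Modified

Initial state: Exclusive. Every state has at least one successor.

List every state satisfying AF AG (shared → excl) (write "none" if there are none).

{Exclusive, Modified, Shared, Invalid, Owned}

States satisfying AG (shared → excl): {Exclusive, Modified, Shared, Invalid, Owned}.
States satisfying AF AG (shared → excl): {Exclusive, Modified, Shared, Invalid, Owned}.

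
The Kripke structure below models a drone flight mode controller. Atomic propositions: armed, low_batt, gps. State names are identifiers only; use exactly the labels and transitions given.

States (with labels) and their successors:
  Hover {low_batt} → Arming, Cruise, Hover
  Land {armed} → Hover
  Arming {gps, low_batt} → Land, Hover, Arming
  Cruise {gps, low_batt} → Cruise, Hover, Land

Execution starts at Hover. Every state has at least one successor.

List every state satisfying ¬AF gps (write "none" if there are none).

{Hover, Land}

States satisfying gps: {Arming, Cruise}.
States satisfying AF gps: {Arming, Cruise}.
States satisfying ¬AF gps: {Hover, Land}.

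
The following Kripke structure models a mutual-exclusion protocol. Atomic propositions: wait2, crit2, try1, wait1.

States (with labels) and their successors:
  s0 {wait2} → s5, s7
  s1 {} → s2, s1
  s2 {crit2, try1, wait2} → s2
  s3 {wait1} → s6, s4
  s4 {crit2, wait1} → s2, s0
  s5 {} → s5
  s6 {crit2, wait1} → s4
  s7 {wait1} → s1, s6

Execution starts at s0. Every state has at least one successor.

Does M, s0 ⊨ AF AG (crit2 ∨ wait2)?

States satisfying AG (crit2 ∨ wait2): {s2}.
States satisfying AF AG (crit2 ∨ wait2): {s2}.
There is a path from s0 along which AG (crit2 ∨ wait2) never holds.
s0 ∉ Sat(AF AG (crit2 ∨ wait2)).

Violated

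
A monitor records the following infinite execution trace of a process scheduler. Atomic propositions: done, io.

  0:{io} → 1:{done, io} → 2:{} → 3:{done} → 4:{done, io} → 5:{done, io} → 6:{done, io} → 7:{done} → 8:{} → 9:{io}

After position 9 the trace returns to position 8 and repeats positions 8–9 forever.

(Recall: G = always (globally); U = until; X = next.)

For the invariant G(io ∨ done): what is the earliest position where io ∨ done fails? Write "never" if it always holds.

2

Check io ∨ done at each position in order: 0 ✓, 1 ✓.
At position 2 the labels are {}, so io ∨ done is false there. This is the first violation.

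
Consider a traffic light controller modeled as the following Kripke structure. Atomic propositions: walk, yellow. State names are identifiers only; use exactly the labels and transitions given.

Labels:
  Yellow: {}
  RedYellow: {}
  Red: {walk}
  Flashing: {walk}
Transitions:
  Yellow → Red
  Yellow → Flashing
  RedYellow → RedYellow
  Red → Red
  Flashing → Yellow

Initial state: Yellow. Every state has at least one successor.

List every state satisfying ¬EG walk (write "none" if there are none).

States satisfying walk: {Red, Flashing}.
States satisfying EG walk: {Red}.
States satisfying ¬EG walk: {Yellow, RedYellow, Flashing}.

{Yellow, RedYellow, Flashing}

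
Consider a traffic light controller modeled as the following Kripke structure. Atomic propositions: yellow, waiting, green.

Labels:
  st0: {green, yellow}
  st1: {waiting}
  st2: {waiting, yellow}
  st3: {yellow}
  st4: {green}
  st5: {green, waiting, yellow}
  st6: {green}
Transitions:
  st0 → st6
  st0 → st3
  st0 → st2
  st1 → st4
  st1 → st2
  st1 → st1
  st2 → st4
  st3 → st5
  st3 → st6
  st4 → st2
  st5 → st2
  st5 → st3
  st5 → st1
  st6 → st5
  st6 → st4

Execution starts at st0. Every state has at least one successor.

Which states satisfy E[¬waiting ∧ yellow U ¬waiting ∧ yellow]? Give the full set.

{st0, st3}

States satisfying ¬waiting ∧ yellow: {st0, st3}.
States satisfying E[¬waiting ∧ yellow U ¬waiting ∧ yellow]: {st0, st3}.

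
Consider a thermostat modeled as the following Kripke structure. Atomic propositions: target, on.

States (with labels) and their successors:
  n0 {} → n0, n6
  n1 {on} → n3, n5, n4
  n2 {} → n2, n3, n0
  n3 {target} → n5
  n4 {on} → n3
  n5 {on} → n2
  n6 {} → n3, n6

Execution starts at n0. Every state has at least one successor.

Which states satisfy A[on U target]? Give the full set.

{n3, n4}

States satisfying on: {n1, n4, n5}.
States satisfying target: {n3}.
States satisfying A[on U target]: {n3, n4}.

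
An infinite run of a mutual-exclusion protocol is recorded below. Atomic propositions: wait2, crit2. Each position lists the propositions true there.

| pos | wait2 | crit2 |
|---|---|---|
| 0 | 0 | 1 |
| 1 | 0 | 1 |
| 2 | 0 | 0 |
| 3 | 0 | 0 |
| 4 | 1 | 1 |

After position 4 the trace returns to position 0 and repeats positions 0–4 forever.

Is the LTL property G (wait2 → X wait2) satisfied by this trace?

wait2 → X wait2 must hold at every position from 0 onward. It fails at position 4, so G (wait2 → X wait2) is false.
Positions where wait2 holds: 4.
Check X wait2 at each: 4→fails.

Does not hold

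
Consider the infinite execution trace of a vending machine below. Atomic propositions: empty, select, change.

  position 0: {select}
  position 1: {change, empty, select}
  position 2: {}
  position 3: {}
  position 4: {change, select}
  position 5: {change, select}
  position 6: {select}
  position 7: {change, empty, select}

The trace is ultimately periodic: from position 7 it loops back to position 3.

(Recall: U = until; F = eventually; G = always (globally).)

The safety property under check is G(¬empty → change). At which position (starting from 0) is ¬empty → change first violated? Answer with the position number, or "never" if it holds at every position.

0

At position 0 the labels are {select}, so ¬empty → change is false there. This is the first violation.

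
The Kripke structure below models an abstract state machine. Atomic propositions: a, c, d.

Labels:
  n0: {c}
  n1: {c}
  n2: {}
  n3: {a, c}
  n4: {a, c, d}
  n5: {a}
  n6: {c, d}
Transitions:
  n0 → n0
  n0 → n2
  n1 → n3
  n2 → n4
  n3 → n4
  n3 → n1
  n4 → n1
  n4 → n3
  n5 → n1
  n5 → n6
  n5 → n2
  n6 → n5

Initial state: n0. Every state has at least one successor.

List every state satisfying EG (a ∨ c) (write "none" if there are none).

{n0, n1, n3, n4, n5, n6}

States satisfying a ∨ c: {n0, n1, n3, n4, n5, n6}.
States satisfying EG (a ∨ c): {n0, n1, n3, n4, n5, n6}.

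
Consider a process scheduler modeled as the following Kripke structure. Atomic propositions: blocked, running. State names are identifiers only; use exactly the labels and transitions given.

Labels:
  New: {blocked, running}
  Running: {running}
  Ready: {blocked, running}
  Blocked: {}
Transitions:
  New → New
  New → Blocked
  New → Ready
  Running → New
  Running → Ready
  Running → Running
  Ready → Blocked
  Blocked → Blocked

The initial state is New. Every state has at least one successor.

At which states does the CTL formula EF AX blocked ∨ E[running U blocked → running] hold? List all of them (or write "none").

States satisfying AX blocked: ∅.
States satisfying EF AX blocked: ∅.
States satisfying running: {New, Running, Ready}.
States satisfying blocked → running: {New, Running, Ready, Blocked}.
States satisfying E[running U blocked → running]: {New, Running, Ready, Blocked}.
States satisfying EF AX blocked ∨ E[running U blocked → running]: {New, Running, Ready, Blocked}.

{New, Running, Ready, Blocked}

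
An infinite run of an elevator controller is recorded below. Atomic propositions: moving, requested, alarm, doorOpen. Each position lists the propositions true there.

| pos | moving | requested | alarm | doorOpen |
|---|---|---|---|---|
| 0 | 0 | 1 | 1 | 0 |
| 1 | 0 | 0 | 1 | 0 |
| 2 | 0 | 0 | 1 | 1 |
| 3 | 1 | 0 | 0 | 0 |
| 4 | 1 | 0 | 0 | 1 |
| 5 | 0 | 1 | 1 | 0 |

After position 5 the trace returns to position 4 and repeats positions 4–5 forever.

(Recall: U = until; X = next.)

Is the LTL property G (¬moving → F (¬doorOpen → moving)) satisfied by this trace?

¬moving → F (¬doorOpen → moving) holds at every position 0..5, and those are all positions ever visited, so G (¬moving → F (¬doorOpen → moving)) holds.
Positions where ¬moving holds: 0, 1, 2, 5.
Check F (¬doorOpen → moving) at each: 0→ok, 1→ok, 2→ok, 5→ok.

Yes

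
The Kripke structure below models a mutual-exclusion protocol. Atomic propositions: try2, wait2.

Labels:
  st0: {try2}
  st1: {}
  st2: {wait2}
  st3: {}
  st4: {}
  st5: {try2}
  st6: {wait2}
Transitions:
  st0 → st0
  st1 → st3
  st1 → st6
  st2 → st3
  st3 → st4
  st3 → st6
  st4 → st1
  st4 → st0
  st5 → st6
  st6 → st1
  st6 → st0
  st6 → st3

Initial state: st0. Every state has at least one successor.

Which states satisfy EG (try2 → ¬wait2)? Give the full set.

States satisfying try2 → ¬wait2: {st0, st1, st2, st3, st4, st5, st6}.
States satisfying EG (try2 → ¬wait2): {st0, st1, st2, st3, st4, st5, st6}.

{st0, st1, st2, st3, st4, st5, st6}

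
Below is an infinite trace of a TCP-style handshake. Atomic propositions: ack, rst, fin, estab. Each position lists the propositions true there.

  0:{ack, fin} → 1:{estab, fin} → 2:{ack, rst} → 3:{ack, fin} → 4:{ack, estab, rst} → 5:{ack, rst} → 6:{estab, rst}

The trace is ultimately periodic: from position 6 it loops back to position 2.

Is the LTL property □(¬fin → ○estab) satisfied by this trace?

Does not hold

¬fin → ○estab must hold at every position from 0 onward. It fails at position 2, so □(¬fin → ○estab) is false.
Positions where ¬fin holds: 2, 4, 5, 6.
Check ○estab at each: 2→fails, 4→fails, 5→ok, 6→fails.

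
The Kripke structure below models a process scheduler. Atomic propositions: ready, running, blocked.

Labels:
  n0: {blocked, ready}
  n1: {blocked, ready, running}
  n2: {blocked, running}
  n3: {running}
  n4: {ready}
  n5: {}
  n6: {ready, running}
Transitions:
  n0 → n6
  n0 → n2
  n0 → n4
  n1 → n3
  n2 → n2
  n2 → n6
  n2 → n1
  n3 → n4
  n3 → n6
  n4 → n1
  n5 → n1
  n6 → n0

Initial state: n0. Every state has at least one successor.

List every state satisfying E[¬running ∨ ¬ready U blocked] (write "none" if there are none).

{n0, n1, n2, n3, n4, n5}

States satisfying ¬running ∨ ¬ready: {n0, n2, n3, n4, n5}.
States satisfying blocked: {n0, n1, n2}.
States satisfying E[¬running ∨ ¬ready U blocked]: {n0, n1, n2, n3, n4, n5}.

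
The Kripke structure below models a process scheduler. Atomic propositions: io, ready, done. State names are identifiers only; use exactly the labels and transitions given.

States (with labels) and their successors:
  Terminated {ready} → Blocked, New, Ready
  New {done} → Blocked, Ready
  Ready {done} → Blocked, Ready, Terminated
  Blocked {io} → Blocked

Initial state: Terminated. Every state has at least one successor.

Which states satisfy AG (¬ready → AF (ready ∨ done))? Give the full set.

States satisfying ¬ready → AF (ready ∨ done): {Terminated, New, Ready}.
States satisfying AG (¬ready → AF (ready ∨ done)): ∅.

none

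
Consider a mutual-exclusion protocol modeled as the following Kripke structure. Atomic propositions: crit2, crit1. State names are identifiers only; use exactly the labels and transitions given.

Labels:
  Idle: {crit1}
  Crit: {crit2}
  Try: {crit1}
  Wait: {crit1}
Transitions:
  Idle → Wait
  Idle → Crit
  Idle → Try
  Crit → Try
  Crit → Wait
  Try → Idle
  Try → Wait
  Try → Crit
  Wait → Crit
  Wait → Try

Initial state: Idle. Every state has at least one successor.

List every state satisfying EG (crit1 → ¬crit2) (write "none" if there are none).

States satisfying crit1 → ¬crit2: {Idle, Crit, Try, Wait}.
States satisfying EG (crit1 → ¬crit2): {Idle, Crit, Try, Wait}.

{Idle, Crit, Try, Wait}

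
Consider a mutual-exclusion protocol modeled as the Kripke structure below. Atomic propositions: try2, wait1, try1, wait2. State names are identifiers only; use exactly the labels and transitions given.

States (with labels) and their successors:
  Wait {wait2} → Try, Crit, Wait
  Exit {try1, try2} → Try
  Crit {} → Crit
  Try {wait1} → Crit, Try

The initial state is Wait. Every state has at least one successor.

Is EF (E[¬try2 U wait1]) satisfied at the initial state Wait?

Yes

States satisfying E[¬try2 U wait1]: {Wait, Try}.
States satisfying EF (E[¬try2 U wait1]): {Wait, Exit, Try}.
Some path from Wait reaches a state where E[¬try2 U wait1] holds.
Wait ∈ Sat(EF (E[¬try2 U wait1])).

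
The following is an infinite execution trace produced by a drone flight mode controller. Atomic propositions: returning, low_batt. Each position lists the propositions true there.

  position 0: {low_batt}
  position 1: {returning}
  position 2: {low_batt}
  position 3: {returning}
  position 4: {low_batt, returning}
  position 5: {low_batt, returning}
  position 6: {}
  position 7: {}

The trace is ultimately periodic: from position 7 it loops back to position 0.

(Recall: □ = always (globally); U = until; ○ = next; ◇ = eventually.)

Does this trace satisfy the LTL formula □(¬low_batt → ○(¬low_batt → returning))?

Violated

¬low_batt → ○(¬low_batt → returning) must hold at every position from 0 onward. It fails at position 6, so □(¬low_batt → ○(¬low_batt → returning)) is false.
Positions where ¬low_batt holds: 1, 3, 6, 7.
Check ○(¬low_batt → returning) at each: 1→ok, 3→ok, 6→fails, 7→ok.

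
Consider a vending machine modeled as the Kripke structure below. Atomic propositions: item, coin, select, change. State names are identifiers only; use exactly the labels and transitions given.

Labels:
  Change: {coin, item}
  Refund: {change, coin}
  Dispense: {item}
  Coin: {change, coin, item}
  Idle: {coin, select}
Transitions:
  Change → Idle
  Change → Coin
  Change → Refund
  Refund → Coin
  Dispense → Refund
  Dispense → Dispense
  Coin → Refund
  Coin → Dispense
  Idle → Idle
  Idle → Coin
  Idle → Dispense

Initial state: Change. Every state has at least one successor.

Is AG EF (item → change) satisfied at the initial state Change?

Satisfied

States satisfying EF (item → change): {Change, Refund, Dispense, Coin, Idle}.
States satisfying AG EF (item → change): {Change, Refund, Dispense, Coin, Idle}.
Every state reachable from Change satisfies EF (item → change).
Change ∈ Sat(AG EF (item → change)).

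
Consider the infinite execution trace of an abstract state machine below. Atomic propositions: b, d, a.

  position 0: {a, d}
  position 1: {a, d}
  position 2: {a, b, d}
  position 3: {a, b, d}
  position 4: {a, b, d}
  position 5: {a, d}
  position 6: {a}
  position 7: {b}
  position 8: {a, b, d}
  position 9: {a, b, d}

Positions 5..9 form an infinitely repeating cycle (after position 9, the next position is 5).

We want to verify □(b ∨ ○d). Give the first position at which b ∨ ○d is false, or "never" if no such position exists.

Check b ∨ ○d at each position in order: 0 ✓, 1 ✓, 2 ✓, 3 ✓, 4 ✓.
At position 5 the labels are {a, d} and the next position 6 has {a}, so b ∨ ○d is false there. This is the first violation.

5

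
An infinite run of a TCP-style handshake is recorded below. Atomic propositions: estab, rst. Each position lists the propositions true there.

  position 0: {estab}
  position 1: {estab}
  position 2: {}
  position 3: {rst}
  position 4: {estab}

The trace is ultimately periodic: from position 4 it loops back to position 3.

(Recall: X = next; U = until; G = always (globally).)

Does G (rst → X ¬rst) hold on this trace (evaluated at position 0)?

rst → X ¬rst holds at every position 0..4, and those are all positions ever visited, so G (rst → X ¬rst) holds.
Positions where rst holds: 3.
Check X ¬rst at each: 3→ok.

Satisfied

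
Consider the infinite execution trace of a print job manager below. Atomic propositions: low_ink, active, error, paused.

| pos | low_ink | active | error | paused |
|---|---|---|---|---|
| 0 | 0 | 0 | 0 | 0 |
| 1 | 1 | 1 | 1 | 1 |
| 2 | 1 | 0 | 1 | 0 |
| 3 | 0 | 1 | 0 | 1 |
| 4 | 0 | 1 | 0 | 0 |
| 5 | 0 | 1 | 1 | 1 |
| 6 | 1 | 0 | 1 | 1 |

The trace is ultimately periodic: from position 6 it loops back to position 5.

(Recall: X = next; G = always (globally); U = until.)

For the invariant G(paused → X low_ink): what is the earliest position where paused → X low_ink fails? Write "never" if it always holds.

Check paused → X low_ink at each position in order: 0 ✓, 1 ✓, 2 ✓.
At position 3 the labels are {active, paused} and the next position 4 has {active}, so paused → X low_ink is false there. This is the first violation.

3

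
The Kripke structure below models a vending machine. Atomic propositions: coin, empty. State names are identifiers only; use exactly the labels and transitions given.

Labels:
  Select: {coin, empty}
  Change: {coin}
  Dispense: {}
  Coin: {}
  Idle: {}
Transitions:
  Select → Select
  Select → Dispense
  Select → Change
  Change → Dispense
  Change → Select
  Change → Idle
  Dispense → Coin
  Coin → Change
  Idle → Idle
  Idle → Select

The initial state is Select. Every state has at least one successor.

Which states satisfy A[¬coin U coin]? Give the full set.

{Select, Change, Dispense, Coin}

States satisfying ¬coin: {Dispense, Coin, Idle}.
States satisfying coin: {Select, Change}.
States satisfying A[¬coin U coin]: {Select, Change, Dispense, Coin}.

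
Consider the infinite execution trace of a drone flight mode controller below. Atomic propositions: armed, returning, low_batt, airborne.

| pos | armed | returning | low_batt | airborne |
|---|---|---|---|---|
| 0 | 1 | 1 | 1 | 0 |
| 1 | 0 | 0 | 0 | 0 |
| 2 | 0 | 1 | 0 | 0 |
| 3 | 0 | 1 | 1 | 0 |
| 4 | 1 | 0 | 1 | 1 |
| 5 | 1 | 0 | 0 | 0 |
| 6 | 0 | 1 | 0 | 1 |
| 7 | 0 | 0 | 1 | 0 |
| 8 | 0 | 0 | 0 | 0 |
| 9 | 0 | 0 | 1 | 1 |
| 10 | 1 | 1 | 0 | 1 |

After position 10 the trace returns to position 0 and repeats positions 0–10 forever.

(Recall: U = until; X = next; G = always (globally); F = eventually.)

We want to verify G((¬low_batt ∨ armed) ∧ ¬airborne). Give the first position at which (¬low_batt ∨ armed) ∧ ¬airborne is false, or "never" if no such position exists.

Check (¬low_batt ∨ armed) ∧ ¬airborne at each position in order: 0 ✓, 1 ✓, 2 ✓.
At position 3 the labels are {low_batt, returning}, so (¬low_batt ∨ armed) ∧ ¬airborne is false there. This is the first violation.

3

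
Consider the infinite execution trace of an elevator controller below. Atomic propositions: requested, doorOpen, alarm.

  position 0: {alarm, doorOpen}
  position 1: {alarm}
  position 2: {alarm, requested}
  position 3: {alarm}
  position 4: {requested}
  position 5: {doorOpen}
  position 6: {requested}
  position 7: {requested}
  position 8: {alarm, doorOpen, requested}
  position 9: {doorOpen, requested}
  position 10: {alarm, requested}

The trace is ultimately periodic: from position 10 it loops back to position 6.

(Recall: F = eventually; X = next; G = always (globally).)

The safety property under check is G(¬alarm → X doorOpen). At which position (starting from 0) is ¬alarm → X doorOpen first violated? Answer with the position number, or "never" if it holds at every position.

5

Check ¬alarm → X doorOpen at each position in order: 0 ✓, 1 ✓, 2 ✓, 3 ✓, 4 ✓.
At position 5 the labels are {doorOpen} and the next position 6 has {requested}, so ¬alarm → X doorOpen is false there. This is the first violation.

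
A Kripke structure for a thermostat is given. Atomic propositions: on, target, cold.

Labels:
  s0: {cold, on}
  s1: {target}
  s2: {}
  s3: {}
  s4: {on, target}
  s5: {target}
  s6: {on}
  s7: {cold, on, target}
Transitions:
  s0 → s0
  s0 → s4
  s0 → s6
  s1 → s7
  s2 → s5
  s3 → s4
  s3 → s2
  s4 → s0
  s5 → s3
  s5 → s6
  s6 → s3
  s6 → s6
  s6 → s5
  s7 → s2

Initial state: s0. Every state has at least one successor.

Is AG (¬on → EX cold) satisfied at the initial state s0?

No

States satisfying ¬on → EX cold: {s0, s1, s4, s6, s7}.
States satisfying AG (¬on → EX cold): ∅.
s2 is reachable from s0 and violates ¬on → EX cold, so AG fails at s0.
s0 ∉ Sat(AG (¬on → EX cold)).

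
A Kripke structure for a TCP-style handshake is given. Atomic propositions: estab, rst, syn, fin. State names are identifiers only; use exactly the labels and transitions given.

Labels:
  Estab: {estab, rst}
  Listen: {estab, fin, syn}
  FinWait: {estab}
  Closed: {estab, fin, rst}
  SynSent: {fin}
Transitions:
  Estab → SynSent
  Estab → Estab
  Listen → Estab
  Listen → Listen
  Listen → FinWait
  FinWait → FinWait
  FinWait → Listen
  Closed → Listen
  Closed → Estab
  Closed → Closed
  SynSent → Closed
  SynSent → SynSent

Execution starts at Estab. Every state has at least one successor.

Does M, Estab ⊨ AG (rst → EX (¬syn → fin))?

States satisfying rst → EX (¬syn → fin): {Estab, Listen, FinWait, Closed, SynSent}.
States satisfying AG (rst → EX (¬syn → fin)): {Estab, Listen, FinWait, Closed, SynSent}.
Every state reachable from Estab satisfies rst → EX (¬syn → fin).
Estab ∈ Sat(AG (rst → EX (¬syn → fin))).

Satisfied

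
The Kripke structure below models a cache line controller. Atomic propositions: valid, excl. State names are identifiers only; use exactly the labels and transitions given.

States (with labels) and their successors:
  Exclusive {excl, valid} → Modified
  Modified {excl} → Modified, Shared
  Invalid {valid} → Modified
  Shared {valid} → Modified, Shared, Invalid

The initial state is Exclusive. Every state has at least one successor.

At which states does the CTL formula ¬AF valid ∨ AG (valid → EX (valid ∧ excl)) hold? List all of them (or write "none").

States satisfying valid: {Exclusive, Invalid, Shared}.
States satisfying AF valid: {Exclusive, Invalid, Shared}.
States satisfying ¬AF valid: {Modified}.
States satisfying valid → EX (valid ∧ excl): {Modified}.
States satisfying AG (valid → EX (valid ∧ excl)): ∅.
States satisfying ¬AF valid ∨ AG (valid → EX (valid ∧ excl)): {Modified}.

{Modified}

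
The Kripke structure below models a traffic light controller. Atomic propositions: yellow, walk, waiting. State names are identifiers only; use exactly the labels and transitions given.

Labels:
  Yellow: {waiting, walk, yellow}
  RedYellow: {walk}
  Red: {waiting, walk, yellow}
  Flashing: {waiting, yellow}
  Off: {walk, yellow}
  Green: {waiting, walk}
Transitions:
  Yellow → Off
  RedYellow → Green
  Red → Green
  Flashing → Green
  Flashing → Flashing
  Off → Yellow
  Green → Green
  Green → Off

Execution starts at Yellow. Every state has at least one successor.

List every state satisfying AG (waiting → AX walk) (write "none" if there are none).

States satisfying waiting → AX walk: {Yellow, RedYellow, Red, Off, Green}.
States satisfying AG (waiting → AX walk): {Yellow, RedYellow, Red, Off, Green}.

{Yellow, RedYellow, Red, Off, Green}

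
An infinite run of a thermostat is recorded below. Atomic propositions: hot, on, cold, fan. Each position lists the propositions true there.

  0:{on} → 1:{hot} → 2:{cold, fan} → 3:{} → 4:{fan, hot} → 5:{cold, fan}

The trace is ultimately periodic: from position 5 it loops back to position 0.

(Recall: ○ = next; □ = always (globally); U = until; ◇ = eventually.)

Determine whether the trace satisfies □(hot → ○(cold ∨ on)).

hot → ○(cold ∨ on) holds at every position 0..5, and those are all positions ever visited, so □(hot → ○(cold ∨ on)) holds.
Positions where hot holds: 1, 4.
Check ○(cold ∨ on) at each: 1→ok, 4→ok.

Satisfied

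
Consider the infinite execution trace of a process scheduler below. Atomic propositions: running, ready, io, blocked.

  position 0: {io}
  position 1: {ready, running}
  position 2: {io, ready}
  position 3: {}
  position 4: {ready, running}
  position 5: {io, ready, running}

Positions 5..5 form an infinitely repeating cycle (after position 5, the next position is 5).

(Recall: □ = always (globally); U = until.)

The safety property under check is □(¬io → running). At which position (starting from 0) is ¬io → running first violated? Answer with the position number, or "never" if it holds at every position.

Check ¬io → running at each position in order: 0 ✓, 1 ✓, 2 ✓.
At position 3 the labels are {}, so ¬io → running is false there. This is the first violation.

3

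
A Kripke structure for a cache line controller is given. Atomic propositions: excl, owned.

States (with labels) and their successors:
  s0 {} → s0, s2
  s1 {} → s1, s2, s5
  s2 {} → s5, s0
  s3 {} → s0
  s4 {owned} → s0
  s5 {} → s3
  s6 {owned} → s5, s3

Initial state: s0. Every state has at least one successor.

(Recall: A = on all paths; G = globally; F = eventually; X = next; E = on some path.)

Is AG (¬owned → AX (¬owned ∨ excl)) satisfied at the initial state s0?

States satisfying ¬owned → AX (¬owned ∨ excl): {s0, s1, s2, s3, s4, s5, s6}.
States satisfying AG (¬owned → AX (¬owned ∨ excl)): {s0, s1, s2, s3, s4, s5, s6}.
Every state reachable from s0 satisfies ¬owned → AX (¬owned ∨ excl).
s0 ∈ Sat(AG (¬owned → AX (¬owned ∨ excl))).

Yes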